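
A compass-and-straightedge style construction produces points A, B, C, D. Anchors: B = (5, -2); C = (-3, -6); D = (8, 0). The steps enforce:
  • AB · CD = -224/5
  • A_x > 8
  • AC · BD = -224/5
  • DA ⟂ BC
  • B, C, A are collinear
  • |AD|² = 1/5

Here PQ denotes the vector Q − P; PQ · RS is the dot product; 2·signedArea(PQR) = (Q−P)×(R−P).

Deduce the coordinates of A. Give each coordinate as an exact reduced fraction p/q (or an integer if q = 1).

A = (41/5, -2/5)

1. A_x = 41/5  [B, C, A are collinear ∩ DA ⟂ BC]
2. A_y = -2/5  [B, C, A are collinear ∩ DA ⟂ BC]
   → A = (41/5, -2/5)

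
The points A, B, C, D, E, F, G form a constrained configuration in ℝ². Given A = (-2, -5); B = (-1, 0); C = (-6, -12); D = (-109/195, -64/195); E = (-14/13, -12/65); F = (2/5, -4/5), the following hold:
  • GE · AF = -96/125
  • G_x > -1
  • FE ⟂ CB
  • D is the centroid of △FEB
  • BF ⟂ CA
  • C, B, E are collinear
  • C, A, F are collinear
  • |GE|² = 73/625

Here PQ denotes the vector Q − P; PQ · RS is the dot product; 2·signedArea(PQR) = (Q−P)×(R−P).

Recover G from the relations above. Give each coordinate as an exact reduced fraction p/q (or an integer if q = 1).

1. G_x = -239/325  [line -12/5·x + -21/5·y + -324/125 = 0 ∩ |GE|² = 73/625]
2. G_y = -64/325  [line -12/5·x + -21/5·y + -324/125 = 0 ∩ |GE|² = 73/625]
   → G = (-239/325, -64/325)

G = (-239/325, -64/325)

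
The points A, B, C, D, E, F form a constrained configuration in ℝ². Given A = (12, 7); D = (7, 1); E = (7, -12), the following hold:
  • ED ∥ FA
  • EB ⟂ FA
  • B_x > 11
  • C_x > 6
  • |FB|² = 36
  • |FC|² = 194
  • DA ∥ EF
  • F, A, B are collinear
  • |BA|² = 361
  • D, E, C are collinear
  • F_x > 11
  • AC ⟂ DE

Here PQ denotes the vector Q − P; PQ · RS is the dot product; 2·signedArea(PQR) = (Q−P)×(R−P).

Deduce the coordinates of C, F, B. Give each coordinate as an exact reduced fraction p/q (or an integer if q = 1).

B = (12, -12)
C = (7, 7)
F = (12, -6)

1. C_x = 7  [D, E, C are collinear ∩ AC ⟂ DE]
2. C_y = 7  [D, E, C are collinear ∩ AC ⟂ DE]
   → C = (7, 7)
3. F_x = 12  [ED ∥ FA ∩ DA ∥ EF]
4. F_y = -6  [ED ∥ FA ∩ DA ∥ EF]
   → F = (12, -6)
5. B_x = 12  [F, A, B are collinear ∩ EB ⟂ FA]
6. B_y = -12  [F, A, B are collinear ∩ EB ⟂ FA]
   → B = (12, -12)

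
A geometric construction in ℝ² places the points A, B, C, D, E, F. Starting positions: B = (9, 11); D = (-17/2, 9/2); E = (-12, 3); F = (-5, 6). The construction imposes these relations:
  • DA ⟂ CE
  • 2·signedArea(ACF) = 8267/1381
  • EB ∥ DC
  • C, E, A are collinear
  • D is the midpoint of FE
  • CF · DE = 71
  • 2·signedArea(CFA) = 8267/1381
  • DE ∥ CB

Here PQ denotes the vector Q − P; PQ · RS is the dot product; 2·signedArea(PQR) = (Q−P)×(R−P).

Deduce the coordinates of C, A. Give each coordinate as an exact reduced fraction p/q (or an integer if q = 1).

1. C_x = 25/2  [DE ∥ CB ∩ EB ∥ DC]
2. C_y = 25/2  [DE ∥ CB ∩ EB ∥ DC]
   → C = (25/2, 25/2)
3. A_x = -11672/1381  [C, E, A are collinear ∩ DA ⟂ CE]
4. A_y = 6043/1381  [C, E, A are collinear ∩ DA ⟂ CE]
   → A = (-11672/1381, 6043/1381)

A = (-11672/1381, 6043/1381)
C = (25/2, 25/2)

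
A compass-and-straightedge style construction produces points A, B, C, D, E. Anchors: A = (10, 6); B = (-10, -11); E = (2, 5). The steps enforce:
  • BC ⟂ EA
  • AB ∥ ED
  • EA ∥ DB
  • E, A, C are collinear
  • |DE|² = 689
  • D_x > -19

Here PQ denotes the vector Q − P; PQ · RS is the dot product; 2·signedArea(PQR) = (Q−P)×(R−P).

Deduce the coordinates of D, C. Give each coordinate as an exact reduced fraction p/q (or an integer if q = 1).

C = (-766/65, 213/65)
D = (-18, -12)

1. D_x = -18  [EA ∥ DB ∩ AB ∥ ED]
2. D_y = -12  [EA ∥ DB ∩ AB ∥ ED]
   → D = (-18, -12)
3. C_x = -766/65  [E, A, C are collinear ∩ BC ⟂ EA]
4. C_y = 213/65  [E, A, C are collinear ∩ BC ⟂ EA]
   → C = (-766/65, 213/65)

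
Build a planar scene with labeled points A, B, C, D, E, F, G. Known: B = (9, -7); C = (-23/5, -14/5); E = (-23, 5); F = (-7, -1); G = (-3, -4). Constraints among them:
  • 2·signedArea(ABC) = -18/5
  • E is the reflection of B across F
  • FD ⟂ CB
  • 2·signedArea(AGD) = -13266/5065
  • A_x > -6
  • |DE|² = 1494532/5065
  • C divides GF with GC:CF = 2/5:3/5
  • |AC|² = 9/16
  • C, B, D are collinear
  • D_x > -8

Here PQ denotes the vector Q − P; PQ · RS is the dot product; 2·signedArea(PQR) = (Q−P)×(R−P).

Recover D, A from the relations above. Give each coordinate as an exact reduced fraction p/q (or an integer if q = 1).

1. D_x = -36967/5065  [C, B, D are collinear ∩ FD ⟂ CB]
2. D_y = -9961/5065  [C, B, D are collinear ∩ FD ⟂ CB]
   → D = (-36967/5065, -9961/5065)
3. A_x = -26/5  [2·signedArea(ABC) = -18/5 ∩ 2·signedArea(AGD) = -13266/5065]
4. A_y = -47/20  [2·signedArea(ABC) = -18/5 ∩ 2·signedArea(AGD) = -13266/5065]
   → A = (-26/5, -47/20)

A = (-26/5, -47/20)
D = (-36967/5065, -9961/5065)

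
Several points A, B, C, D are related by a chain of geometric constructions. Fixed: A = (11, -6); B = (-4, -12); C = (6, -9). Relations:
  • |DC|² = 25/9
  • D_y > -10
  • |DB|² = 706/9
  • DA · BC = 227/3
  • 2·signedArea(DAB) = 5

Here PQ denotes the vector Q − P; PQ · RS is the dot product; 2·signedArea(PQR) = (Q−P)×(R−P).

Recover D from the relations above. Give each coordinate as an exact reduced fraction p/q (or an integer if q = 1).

D = (13/3, -9)

1. D_x = 13/3  [DA · BC = 227/3 ∩ 2·signedArea(DAB) = 5]
2. D_y = -9  [DA · BC = 227/3 ∩ 2·signedArea(DAB) = 5]
   → D = (13/3, -9)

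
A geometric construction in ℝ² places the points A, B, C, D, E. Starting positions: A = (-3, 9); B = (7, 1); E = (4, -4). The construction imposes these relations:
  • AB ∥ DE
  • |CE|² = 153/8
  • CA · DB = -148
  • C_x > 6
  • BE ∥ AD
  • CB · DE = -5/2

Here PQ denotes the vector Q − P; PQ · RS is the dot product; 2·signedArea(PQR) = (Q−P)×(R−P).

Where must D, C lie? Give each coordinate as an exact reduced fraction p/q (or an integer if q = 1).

C = (25/4, -1/4)
D = (-6, 4)

1. D_x = -6  [AB ∥ DE ∩ BE ∥ AD]
2. D_y = 4  [AB ∥ DE ∩ BE ∥ AD]
   → D = (-6, 4)
3. C_x = 25/4  [CB · DE = -5/2 ∩ CA · DB = -148]
4. C_y = -1/4  [CB · DE = -5/2 ∩ CA · DB = -148]
   → C = (25/4, -1/4)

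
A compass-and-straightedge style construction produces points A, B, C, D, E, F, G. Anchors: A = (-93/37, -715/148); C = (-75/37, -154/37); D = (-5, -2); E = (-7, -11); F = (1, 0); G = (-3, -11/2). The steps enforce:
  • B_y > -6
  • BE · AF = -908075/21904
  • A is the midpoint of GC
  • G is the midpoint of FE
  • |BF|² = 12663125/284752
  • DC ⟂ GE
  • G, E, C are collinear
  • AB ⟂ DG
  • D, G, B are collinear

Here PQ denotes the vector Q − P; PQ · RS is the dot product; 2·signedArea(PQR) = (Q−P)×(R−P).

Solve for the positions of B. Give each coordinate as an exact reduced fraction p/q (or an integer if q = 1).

1. B_x = -1524/481  [D, G, B are collinear ∩ AB ⟂ DG]
2. B_y = -10015/1924  [D, G, B are collinear ∩ AB ⟂ DG]
   → B = (-1524/481, -10015/1924)

B = (-1524/481, -10015/1924)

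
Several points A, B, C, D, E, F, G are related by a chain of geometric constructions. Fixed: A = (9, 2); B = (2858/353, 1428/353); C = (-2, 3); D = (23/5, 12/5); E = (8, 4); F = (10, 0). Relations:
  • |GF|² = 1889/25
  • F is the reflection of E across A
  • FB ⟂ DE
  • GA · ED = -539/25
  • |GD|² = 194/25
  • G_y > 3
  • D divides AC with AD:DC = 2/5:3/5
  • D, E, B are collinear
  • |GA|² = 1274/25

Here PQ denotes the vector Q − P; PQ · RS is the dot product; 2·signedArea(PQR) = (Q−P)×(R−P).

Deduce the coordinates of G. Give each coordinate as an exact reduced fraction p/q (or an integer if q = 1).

G = (2, 17/5)

1. G_x = 2  [line 17/5·x + 8/5·y + -306/25 = 0 ∩ |GF|² = 1889/25]
2. G_y = 17/5  [line 17/5·x + 8/5·y + -306/25 = 0 ∩ |GF|² = 1889/25]
   → G = (2, 17/5)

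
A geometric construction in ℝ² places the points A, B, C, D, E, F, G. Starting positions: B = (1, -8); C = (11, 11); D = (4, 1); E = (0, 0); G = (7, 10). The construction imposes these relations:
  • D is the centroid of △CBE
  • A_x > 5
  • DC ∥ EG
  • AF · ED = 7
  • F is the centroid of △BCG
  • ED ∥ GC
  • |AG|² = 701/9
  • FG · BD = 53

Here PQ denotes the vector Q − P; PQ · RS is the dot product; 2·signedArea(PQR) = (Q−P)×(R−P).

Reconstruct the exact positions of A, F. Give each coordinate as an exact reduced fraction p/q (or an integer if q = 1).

1. F_x = 19/3  [F is the centroid of △BCG]
2. F_y = 13/3  [F is the centroid of △BCG]
   → F = (19/3, 13/3)
3. A_x = 16/3  [line -4·x + -1·y + 68/3 = 0 ∩ |AG|² = 701/9]
4. A_y = 4/3  [line -4·x + -1·y + 68/3 = 0 ∩ |AG|² = 701/9]
   → A = (16/3, 4/3)

A = (16/3, 4/3)
F = (19/3, 13/3)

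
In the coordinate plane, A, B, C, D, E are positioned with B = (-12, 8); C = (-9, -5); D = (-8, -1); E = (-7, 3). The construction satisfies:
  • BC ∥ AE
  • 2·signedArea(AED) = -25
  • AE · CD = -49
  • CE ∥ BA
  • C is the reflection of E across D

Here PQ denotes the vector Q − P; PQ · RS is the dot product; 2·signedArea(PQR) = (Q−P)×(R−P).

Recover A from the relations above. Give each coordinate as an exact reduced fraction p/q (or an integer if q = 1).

1. A_x = -10  [BC ∥ AE ∩ CE ∥ BA]
2. A_y = 16  [BC ∥ AE ∩ CE ∥ BA]
   → A = (-10, 16)

A = (-10, 16)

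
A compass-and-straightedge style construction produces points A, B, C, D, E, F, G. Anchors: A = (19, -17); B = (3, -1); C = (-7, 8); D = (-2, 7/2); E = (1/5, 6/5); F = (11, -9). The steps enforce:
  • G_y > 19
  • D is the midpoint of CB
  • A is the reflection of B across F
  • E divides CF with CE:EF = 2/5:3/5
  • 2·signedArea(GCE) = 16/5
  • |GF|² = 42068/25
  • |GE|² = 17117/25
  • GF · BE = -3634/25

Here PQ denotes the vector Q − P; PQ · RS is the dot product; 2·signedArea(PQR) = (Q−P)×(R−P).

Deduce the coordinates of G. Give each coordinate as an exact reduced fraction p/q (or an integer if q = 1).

1. G_x = -93/5  [GF · BE = -3634/25 ∩ 2·signedArea(GCE) = 16/5]
2. G_y = 97/5  [GF · BE = -3634/25 ∩ 2·signedArea(GCE) = 16/5]
   → G = (-93/5, 97/5)

G = (-93/5, 97/5)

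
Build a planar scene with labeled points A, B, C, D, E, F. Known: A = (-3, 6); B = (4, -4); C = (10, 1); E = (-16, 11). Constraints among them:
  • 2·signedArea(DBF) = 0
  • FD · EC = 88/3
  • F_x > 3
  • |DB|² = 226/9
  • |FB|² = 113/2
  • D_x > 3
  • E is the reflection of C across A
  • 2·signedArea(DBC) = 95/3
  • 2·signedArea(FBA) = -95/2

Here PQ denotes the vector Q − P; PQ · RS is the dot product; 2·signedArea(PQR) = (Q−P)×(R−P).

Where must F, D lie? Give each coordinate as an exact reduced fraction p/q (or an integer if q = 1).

1. D_x = 11/3  [line -5·x + 6·y + 37/3 = 0 ∩ |DB|² = 226/9]
2. D_y = 1  [line -5·x + 6·y + 37/3 = 0 ∩ |DB|² = 226/9]
   → D = (11/3, 1)
3. F_x = 7/2  [2·signedArea(FBA) = -95/2 ∩ 2·signedArea(DBF) = 0]
4. F_y = 7/2  [2·signedArea(FBA) = -95/2 ∩ 2·signedArea(DBF) = 0]
   → F = (7/2, 7/2)

D = (11/3, 1)
F = (7/2, 7/2)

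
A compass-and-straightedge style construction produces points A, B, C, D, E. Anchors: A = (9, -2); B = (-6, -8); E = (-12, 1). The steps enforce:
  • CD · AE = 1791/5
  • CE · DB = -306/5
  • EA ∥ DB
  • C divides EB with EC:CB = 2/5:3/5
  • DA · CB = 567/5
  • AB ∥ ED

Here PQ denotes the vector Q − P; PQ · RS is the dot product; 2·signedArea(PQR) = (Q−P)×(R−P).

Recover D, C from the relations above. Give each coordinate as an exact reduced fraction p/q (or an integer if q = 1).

1. D_x = -27  [EA ∥ DB ∩ AB ∥ ED]
2. D_y = -5  [EA ∥ DB ∩ AB ∥ ED]
   → D = (-27, -5)
3. C_x = -48/5  [C divides EB with EC:CB = 2/5:3/5]
4. C_y = -13/5  [C divides EB with EC:CB = 2/5:3/5]
   → C = (-48/5, -13/5)

C = (-48/5, -13/5)
D = (-27, -5)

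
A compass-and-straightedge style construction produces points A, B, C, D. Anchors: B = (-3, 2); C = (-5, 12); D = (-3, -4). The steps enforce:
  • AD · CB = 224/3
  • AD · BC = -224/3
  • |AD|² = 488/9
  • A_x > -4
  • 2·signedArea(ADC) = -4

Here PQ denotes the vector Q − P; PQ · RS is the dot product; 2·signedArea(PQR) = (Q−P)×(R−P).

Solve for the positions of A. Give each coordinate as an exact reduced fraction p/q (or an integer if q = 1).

A = (-11/3, 10/3)

1. A_x = -11/3  [AD · CB = 224/3 ∩ 2·signedArea(ADC) = -4]
2. A_y = 10/3  [AD · CB = 224/3 ∩ 2·signedArea(ADC) = -4]
   → A = (-11/3, 10/3)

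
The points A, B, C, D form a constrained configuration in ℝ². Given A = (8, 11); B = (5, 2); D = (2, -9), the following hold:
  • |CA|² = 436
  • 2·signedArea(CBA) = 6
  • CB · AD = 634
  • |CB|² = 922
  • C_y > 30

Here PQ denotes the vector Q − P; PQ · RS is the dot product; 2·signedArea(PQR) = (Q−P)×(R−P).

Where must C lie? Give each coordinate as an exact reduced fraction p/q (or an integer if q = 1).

1. C_x = 14  [2·signedArea(CBA) = 6 ∩ CB · AD = 634]
2. C_y = 31  [2·signedArea(CBA) = 6 ∩ CB · AD = 634]
   → C = (14, 31)

C = (14, 31)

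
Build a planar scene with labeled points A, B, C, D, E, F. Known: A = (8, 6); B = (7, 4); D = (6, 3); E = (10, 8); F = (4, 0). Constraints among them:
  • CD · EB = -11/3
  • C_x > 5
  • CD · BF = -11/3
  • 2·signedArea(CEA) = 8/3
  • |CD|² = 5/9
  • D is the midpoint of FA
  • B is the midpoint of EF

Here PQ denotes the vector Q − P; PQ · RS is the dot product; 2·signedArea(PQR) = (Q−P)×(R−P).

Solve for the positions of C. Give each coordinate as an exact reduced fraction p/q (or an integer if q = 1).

C = (17/3, 7/3)

1. C_x = 17/3  [2·signedArea(CEA) = 8/3 ∩ CD · EB = -11/3]
2. C_y = 7/3  [2·signedArea(CEA) = 8/3 ∩ CD · EB = -11/3]
   → C = (17/3, 7/3)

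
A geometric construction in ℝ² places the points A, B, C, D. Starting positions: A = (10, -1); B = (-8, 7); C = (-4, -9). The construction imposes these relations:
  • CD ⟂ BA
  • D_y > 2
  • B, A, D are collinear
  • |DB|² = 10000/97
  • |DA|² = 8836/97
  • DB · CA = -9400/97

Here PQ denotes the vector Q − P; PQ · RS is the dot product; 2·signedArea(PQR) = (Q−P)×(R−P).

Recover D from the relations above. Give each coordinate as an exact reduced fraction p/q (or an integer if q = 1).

D = (124/97, 279/97)

1. D_x = 124/97  [B, A, D are collinear ∩ CD ⟂ BA]
2. D_y = 279/97  [B, A, D are collinear ∩ CD ⟂ BA]
   → D = (124/97, 279/97)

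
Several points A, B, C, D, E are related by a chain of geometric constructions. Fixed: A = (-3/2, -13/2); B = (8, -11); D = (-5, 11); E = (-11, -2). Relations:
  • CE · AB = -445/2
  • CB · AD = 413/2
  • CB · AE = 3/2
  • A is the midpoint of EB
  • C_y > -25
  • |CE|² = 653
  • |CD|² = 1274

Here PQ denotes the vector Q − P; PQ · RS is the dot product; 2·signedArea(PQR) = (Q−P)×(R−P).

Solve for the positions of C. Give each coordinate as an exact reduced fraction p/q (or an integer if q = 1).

C = (2, -24)

1. C_x = 2  [CB · AE = 3/2 ∩ CB · AD = 413/2]
2. C_y = -24  [CB · AE = 3/2 ∩ CB · AD = 413/2]
   → C = (2, -24)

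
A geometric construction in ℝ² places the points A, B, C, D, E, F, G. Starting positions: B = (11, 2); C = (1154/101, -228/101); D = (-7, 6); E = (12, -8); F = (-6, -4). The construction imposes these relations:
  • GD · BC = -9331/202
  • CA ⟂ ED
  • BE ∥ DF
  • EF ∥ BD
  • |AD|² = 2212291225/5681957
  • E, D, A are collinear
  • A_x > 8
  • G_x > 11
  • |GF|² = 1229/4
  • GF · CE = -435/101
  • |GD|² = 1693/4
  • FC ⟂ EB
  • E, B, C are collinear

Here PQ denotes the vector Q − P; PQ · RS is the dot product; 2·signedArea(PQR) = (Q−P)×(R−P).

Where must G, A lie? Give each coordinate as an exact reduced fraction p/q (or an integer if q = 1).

A = (499866/56257, -320948/56257)
G = (23/2, -3)

1. G_x = 23/2  [line -43/101·x + 430/101·y + 3569/202 = 0 ∩ |GF|² = 1229/4]
2. G_y = -3  [line -43/101·x + 430/101·y + 3569/202 = 0 ∩ |GF|² = 1229/4]
   → G = (23/2, -3)
3. A_x = 499866/56257  [E, D, A are collinear ∩ CA ⟂ ED]
4. A_y = -320948/56257  [E, D, A are collinear ∩ CA ⟂ ED]
   → A = (499866/56257, -320948/56257)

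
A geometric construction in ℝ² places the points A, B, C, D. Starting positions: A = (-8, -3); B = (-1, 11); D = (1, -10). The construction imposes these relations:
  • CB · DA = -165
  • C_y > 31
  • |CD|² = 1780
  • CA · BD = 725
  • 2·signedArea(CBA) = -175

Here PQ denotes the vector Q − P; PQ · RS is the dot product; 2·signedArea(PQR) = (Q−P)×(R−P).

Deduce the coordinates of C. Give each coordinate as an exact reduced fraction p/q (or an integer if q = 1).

1. C_x = -3  [CA · BD = 725 ∩ CB · DA = -165]
2. C_y = 32  [CA · BD = 725 ∩ CB · DA = -165]
   → C = (-3, 32)

C = (-3, 32)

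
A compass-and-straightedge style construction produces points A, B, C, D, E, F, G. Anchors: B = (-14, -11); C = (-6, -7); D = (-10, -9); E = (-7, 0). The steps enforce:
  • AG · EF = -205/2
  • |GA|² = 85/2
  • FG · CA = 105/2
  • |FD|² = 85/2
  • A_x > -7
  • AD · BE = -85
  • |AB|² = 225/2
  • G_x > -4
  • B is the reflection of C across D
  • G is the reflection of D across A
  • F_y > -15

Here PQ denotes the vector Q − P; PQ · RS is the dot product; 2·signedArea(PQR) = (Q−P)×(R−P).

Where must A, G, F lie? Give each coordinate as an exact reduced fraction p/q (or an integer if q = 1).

1. A_x = -13/2  [line -7·x + -11·y + -84 = 0 ∩ |AB|² = 225/2]
2. A_y = -7/2  [line -7·x + -11·y + -84 = 0 ∩ |AB|² = 225/2]
   → A = (-13/2, -7/2)
3. G_x = -3  [G is the reflection of D across A]
4. G_y = 2  [G is the reflection of D across A]
   → G = (-3, 2)
5. F_x = -27/2  [AG · EF = -205/2 ∩ FG · CA = 105/2]
6. F_y = -29/2  [AG · EF = -205/2 ∩ FG · CA = 105/2]
   → F = (-27/2, -29/2)

A = (-13/2, -7/2)
F = (-27/2, -29/2)
G = (-3, 2)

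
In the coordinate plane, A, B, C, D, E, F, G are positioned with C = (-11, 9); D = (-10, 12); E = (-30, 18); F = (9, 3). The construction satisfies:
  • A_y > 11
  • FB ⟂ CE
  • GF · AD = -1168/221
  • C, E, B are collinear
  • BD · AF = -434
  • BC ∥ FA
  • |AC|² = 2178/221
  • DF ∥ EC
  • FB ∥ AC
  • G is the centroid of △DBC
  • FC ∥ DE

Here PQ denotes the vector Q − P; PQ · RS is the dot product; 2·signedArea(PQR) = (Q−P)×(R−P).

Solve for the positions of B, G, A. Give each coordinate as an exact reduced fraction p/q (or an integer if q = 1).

A = (-2134/221, 2616/221)
B = (1692/221, 36/221)
G = (-983/221, 1559/221)

1. B_x = 1692/221  [C, E, B are collinear ∩ FB ⟂ CE]
2. B_y = 36/221  [C, E, B are collinear ∩ FB ⟂ CE]
   → B = (1692/221, 36/221)
3. G_x = -983/221  [G is the centroid of △DBC]
4. G_y = 1559/221  [G is the centroid of △DBC]
   → G = (-983/221, 1559/221)
5. A_x = -2134/221  [FB ∥ AC ∩ BC ∥ FA]
6. A_y = 2616/221  [FB ∥ AC ∩ BC ∥ FA]
   → A = (-2134/221, 2616/221)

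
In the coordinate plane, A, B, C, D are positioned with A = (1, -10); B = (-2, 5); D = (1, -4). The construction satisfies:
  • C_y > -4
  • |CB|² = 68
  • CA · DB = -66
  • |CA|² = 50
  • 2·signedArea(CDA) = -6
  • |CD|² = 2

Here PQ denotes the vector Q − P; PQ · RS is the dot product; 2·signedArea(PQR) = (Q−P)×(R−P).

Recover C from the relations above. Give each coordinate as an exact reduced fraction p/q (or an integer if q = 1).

1. C_x = 0  [2·signedArea(CDA) = -6 ∩ CA · DB = -66]
2. C_y = -3  [2·signedArea(CDA) = -6 ∩ CA · DB = -66]
   → C = (0, -3)

C = (0, -3)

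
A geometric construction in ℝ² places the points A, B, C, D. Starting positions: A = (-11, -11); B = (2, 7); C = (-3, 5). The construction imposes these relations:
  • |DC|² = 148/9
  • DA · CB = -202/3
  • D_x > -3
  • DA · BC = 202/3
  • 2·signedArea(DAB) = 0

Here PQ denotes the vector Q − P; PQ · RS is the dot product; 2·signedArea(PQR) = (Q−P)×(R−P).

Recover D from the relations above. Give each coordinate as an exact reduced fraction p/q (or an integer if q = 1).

1. D_x = -7/3  [2·signedArea(DAB) = 0 ∩ DA · BC = 202/3]
2. D_y = 1  [2·signedArea(DAB) = 0 ∩ DA · BC = 202/3]
   → D = (-7/3, 1)

D = (-7/3, 1)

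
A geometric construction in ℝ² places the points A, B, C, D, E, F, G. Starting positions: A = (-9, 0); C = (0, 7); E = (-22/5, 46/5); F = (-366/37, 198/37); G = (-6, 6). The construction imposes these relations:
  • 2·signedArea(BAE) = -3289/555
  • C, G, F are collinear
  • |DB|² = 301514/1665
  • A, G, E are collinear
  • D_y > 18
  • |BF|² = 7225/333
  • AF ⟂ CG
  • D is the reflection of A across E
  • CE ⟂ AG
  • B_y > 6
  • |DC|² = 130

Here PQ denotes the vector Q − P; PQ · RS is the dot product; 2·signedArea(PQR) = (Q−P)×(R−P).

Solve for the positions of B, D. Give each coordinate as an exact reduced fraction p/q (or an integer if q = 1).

1. B_x = -196/37  [line -46/5·x + 23/5·y + -8533/111 = 0 ∩ |BF|² = 7225/333]
2. B_y = 679/111  [line -46/5·x + 23/5·y + -8533/111 = 0 ∩ |BF|² = 7225/333]
   → B = (-196/37, 679/111)
3. D_x = 1/5  [D is the reflection of A across E]
4. D_y = 92/5  [D is the reflection of A across E]
   → D = (1/5, 92/5)

B = (-196/37, 679/111)
D = (1/5, 92/5)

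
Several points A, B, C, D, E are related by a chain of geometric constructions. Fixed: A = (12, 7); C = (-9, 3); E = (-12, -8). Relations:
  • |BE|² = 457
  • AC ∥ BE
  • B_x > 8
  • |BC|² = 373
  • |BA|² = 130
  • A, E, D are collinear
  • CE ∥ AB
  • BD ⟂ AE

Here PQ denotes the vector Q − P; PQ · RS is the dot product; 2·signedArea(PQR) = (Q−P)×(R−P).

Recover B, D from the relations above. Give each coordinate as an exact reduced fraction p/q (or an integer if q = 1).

1. B_x = 9  [AC ∥ BE ∩ CE ∥ AB]
2. B_y = -4  [AC ∥ BE ∩ CE ∥ AB]
   → B = (9, -4)
3. D_x = 436/89  [A, E, D are collinear ∩ BD ⟂ AE]
4. D_y = 228/89  [A, E, D are collinear ∩ BD ⟂ AE]
   → D = (436/89, 228/89)

B = (9, -4)
D = (436/89, 228/89)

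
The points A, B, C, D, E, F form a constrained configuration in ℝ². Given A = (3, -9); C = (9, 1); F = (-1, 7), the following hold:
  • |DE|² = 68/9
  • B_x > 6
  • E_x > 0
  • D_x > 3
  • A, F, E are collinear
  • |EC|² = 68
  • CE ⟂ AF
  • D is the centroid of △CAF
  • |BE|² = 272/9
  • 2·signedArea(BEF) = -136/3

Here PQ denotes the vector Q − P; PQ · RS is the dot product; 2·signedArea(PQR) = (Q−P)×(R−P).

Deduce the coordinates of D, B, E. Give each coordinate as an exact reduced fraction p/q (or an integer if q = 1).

1. D_x = 11/3  [D is the centroid of △CAF]
2. D_y = -1/3  [D is the centroid of △CAF]
   → D = (11/3, -1/3)
3. E_x = 1  [A, F, E are collinear ∩ CE ⟂ AF]
4. E_y = -1  [A, F, E are collinear ∩ CE ⟂ AF]
   → E = (1, -1)
5. B_x = 19/3  [line -8·x + -2·y + 154/3 = 0 ∩ |BE|² = 272/9]
6. B_y = 1/3  [line -8·x + -2·y + 154/3 = 0 ∩ |BE|² = 272/9]
   → B = (19/3, 1/3)

B = (19/3, 1/3)
D = (11/3, -1/3)
E = (1, -1)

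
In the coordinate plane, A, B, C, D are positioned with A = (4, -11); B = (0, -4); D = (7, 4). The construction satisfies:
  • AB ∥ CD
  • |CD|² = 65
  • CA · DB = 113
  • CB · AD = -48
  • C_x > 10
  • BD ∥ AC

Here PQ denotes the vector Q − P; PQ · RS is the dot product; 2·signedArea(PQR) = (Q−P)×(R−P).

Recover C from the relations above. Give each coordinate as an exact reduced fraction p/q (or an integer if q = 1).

C = (11, -3)

1. C_x = 11  [AB ∥ CD ∩ BD ∥ AC]
2. C_y = -3  [AB ∥ CD ∩ BD ∥ AC]
   → C = (11, -3)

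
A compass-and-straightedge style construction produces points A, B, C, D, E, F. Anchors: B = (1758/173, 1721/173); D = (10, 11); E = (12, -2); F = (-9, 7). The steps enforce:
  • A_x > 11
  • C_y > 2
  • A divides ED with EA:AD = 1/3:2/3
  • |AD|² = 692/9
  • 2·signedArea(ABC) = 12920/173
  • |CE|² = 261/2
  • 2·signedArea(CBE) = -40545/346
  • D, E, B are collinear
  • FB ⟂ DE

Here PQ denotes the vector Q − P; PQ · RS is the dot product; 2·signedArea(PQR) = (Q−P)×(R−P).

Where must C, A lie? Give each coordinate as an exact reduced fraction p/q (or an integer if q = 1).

1. C_x = 3/2  [line 2067/173·x + 318/173·y + -7791/346 = 0 ∩ |CE|² = 261/2]
2. C_y = 5/2  [line 2067/173·x + 318/173·y + -7791/346 = 0 ∩ |CE|² = 261/2]
   → C = (3/2, 5/2)
3. A_x = 34/3  [A divides ED with EA:AD = 1/3:2/3]
4. A_y = 7/3  [A divides ED with EA:AD = 1/3:2/3]
   → A = (34/3, 7/3)

A = (34/3, 7/3)
C = (3/2, 5/2)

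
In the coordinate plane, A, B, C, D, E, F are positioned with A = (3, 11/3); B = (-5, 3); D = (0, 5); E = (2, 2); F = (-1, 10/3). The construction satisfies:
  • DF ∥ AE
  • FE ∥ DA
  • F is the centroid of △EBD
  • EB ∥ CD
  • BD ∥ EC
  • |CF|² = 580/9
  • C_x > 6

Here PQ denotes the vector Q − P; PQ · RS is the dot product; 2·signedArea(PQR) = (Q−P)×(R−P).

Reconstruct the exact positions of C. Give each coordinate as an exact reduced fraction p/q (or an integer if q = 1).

1. C_x = 7  [EB ∥ CD ∩ BD ∥ EC]
2. C_y = 4  [EB ∥ CD ∩ BD ∥ EC]
   → C = (7, 4)

C = (7, 4)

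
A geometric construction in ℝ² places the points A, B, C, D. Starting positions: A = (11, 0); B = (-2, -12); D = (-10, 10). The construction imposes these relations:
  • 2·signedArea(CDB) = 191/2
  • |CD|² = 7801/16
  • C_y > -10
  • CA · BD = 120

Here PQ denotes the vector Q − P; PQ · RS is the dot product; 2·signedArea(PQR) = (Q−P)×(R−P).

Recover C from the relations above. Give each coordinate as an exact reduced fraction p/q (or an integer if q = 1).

C = (5/4, -9)

1. C_x = 5/4  [2·signedArea(CDB) = 191/2 ∩ CA · BD = 120]
2. C_y = -9  [2·signedArea(CDB) = 191/2 ∩ CA · BD = 120]
   → C = (5/4, -9)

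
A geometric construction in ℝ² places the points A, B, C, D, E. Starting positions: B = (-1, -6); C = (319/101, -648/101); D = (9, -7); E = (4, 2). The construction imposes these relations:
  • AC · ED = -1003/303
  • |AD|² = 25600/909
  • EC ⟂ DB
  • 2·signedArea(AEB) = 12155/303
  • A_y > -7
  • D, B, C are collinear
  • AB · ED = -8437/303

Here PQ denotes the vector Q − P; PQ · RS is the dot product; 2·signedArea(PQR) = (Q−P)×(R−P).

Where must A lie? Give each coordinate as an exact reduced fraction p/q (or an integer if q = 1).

A = (1127/303, -1961/303)

1. A_x = 1127/303  [AC · ED = -1003/303 ∩ 2·signedArea(AEB) = 12155/303]
2. A_y = -1961/303  [AC · ED = -1003/303 ∩ 2·signedArea(AEB) = 12155/303]
   → A = (1127/303, -1961/303)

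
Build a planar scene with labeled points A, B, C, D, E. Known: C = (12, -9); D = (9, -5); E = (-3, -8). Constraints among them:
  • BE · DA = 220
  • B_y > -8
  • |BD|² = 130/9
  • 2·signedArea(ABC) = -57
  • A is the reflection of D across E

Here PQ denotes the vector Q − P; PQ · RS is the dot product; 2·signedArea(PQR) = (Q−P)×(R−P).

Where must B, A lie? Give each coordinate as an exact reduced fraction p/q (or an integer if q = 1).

A = (-15, -11)
B = (6, -22/3)

1. A_x = -15  [A is the reflection of D across E]
2. A_y = -11  [A is the reflection of D across E]
   → A = (-15, -11)
3. B_x = 6  [BE · DA = 220 ∩ 2·signedArea(ABC) = -57]
4. B_y = -22/3  [BE · DA = 220 ∩ 2·signedArea(ABC) = -57]
   → B = (6, -22/3)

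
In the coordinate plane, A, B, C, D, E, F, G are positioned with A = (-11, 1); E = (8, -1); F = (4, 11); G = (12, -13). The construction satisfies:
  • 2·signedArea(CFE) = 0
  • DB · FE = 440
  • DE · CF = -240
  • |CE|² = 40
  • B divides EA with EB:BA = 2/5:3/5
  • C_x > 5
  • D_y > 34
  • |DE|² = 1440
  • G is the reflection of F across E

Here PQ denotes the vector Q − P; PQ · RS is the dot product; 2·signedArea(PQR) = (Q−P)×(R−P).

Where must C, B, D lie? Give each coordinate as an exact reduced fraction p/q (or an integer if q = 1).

1. B_x = 2/5  [B divides EA with EB:BA = 2/5:3/5]
2. B_y = -1/5  [B divides EA with EB:BA = 2/5:3/5]
   → B = (2/5, -1/5)
3. D_x = -4  [line -4·x + 12·y + -436 = 0 ∩ |DE|² = 1440]
4. D_y = 35  [line -4·x + 12·y + -436 = 0 ∩ |DE|² = 1440]
   → D = (-4, 35)
5. C_x = 6  [2·signedArea(CFE) = 0 ∩ DE · CF = -240]
6. C_y = 5  [2·signedArea(CFE) = 0 ∩ DE · CF = -240]
   → C = (6, 5)

B = (2/5, -1/5)
C = (6, 5)
D = (-4, 35)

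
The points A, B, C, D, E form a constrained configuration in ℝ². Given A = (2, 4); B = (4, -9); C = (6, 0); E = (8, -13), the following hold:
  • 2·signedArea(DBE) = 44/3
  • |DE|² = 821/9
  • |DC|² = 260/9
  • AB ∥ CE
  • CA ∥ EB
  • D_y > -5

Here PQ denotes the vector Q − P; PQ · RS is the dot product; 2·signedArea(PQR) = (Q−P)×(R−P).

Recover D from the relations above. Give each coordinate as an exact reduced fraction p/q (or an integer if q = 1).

1. D_x = 10/3  [line 4·x + 4·y + 16/3 = 0 ∩ |DE|² = 821/9]
2. D_y = -14/3  [line 4·x + 4·y + 16/3 = 0 ∩ |DE|² = 821/9]
   → D = (10/3, -14/3)

D = (10/3, -14/3)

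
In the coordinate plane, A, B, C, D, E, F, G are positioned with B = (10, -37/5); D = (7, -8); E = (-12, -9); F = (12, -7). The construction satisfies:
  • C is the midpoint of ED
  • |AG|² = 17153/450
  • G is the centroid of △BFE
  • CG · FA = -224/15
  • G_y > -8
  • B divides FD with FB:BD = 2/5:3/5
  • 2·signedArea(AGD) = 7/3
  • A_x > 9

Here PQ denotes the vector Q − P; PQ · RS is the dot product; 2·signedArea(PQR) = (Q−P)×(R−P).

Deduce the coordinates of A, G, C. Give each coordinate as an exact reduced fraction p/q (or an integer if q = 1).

1. G_x = 10/3  [G is the centroid of △BFE]
2. G_y = -39/5  [G is the centroid of △BFE]
   → G = (10/3, -39/5)
3. C_x = -5/2  [C is the midpoint of ED]
4. C_y = -17/2  [C is the midpoint of ED]
   → C = (-5/2, -17/2)
5. A_x = 19/2  [2·signedArea(AGD) = 7/3 ∩ CG · FA = -224/15]
6. A_y = -15/2  [2·signedArea(AGD) = 7/3 ∩ CG · FA = -224/15]
   → A = (19/2, -15/2)

A = (19/2, -15/2)
C = (-5/2, -17/2)
G = (10/3, -39/5)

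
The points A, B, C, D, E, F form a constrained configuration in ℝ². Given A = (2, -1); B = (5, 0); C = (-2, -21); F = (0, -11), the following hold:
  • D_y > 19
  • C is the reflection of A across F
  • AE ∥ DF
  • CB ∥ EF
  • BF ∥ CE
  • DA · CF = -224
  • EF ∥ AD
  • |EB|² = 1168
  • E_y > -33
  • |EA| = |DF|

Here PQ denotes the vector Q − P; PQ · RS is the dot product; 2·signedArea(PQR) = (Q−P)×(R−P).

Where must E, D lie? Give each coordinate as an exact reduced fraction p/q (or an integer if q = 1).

D = (9, 20)
E = (-7, -32)

1. E_x = -7  [CB ∥ EF ∩ BF ∥ CE]
2. E_y = -32  [CB ∥ EF ∩ BF ∥ CE]
   → E = (-7, -32)
3. D_x = 9  [AE ∥ DF ∩ EF ∥ AD]
4. D_y = 20  [AE ∥ DF ∩ EF ∥ AD]
   → D = (9, 20)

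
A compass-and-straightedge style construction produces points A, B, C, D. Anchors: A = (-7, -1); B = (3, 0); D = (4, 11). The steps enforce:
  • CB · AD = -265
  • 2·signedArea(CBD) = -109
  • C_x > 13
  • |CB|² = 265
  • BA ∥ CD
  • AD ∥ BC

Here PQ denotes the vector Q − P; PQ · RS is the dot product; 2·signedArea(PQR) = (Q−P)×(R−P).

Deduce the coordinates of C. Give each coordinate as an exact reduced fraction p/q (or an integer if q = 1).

1. C_x = 14  [BA ∥ CD ∩ AD ∥ BC]
2. C_y = 12  [BA ∥ CD ∩ AD ∥ BC]
   → C = (14, 12)

C = (14, 12)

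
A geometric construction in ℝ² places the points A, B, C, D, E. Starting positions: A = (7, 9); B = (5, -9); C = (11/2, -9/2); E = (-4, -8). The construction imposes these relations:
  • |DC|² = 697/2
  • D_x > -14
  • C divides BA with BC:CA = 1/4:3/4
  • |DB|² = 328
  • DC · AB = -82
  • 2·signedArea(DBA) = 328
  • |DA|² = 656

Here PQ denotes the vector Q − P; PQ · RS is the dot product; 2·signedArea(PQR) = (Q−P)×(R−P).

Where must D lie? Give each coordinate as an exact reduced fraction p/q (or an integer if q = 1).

1. D_x = -13  [DC · AB = -82 ∩ 2·signedArea(DBA) = 328]
2. D_y = -7  [DC · AB = -82 ∩ 2·signedArea(DBA) = 328]
   → D = (-13, -7)

D = (-13, -7)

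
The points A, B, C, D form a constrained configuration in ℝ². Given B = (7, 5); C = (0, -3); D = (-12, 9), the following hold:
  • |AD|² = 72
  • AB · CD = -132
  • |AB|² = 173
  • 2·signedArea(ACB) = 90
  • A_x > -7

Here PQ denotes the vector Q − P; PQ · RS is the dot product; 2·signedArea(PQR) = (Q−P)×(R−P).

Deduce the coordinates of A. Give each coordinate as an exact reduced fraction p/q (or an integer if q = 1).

1. A_x = -6  [AB · CD = -132 ∩ 2·signedArea(ACB) = 90]
2. A_y = 3  [AB · CD = -132 ∩ 2·signedArea(ACB) = 90]
   → A = (-6, 3)

A = (-6, 3)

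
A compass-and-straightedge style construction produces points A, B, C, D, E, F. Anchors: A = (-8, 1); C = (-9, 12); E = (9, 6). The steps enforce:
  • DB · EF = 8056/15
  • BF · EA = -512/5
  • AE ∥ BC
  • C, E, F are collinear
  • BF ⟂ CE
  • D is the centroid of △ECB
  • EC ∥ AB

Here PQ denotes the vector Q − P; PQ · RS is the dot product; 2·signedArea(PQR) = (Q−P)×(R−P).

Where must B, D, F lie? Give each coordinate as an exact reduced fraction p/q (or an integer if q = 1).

B = (-26, 7)
D = (-26/3, 25/3)
F = (-114/5, 83/5)

1. B_x = -26  [AE ∥ BC ∩ EC ∥ AB]
2. B_y = 7  [AE ∥ BC ∩ EC ∥ AB]
   → B = (-26, 7)
3. D_x = -26/3  [D is the centroid of △ECB]
4. D_y = 25/3  [D is the centroid of △ECB]
   → D = (-26/3, 25/3)
5. F_x = -114/5  [C, E, F are collinear ∩ BF ⟂ CE]
6. F_y = 83/5  [C, E, F are collinear ∩ BF ⟂ CE]
   → F = (-114/5, 83/5)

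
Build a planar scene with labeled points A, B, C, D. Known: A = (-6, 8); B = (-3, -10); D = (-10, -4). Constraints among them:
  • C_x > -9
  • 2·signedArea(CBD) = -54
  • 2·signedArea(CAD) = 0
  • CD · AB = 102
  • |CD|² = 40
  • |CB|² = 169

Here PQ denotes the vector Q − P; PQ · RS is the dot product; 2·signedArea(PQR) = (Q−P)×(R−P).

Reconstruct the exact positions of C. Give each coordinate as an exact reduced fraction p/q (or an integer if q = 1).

C = (-8, 2)

1. C_x = -8  [2·signedArea(CAD) = 0 ∩ 2·signedArea(CBD) = -54]
2. C_y = 2  [2·signedArea(CAD) = 0 ∩ 2·signedArea(CBD) = -54]
   → C = (-8, 2)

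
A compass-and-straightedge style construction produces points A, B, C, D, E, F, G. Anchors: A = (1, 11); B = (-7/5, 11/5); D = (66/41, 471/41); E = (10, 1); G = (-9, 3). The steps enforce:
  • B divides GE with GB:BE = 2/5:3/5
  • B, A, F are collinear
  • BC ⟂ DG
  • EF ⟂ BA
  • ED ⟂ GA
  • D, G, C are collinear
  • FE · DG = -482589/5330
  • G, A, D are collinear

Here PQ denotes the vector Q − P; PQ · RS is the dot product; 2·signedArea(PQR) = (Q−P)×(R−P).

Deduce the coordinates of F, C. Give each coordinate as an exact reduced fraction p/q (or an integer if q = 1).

C = (-195/41, 1311/205)
F = (-119/130, 517/130)

1. F_x = -119/130  [B, A, F are collinear ∩ EF ⟂ BA]
2. F_y = 517/130  [B, A, F are collinear ∩ EF ⟂ BA]
   → F = (-119/130, 517/130)
3. C_x = -195/41  [D, G, C are collinear ∩ BC ⟂ DG]
4. C_y = 1311/205  [D, G, C are collinear ∩ BC ⟂ DG]
   → C = (-195/41, 1311/205)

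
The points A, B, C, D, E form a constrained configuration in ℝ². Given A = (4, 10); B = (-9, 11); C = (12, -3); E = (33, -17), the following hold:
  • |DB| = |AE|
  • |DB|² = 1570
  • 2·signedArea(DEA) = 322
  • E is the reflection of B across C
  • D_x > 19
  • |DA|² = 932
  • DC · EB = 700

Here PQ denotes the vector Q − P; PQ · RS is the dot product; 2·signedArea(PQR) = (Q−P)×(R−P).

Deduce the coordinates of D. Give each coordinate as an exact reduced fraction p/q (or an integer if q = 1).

1. D_x = 20  [DC · EB = 700 ∩ 2·signedArea(DEA) = 322]
2. D_y = -16  [DC · EB = 700 ∩ 2·signedArea(DEA) = 322]
   → D = (20, -16)

D = (20, -16)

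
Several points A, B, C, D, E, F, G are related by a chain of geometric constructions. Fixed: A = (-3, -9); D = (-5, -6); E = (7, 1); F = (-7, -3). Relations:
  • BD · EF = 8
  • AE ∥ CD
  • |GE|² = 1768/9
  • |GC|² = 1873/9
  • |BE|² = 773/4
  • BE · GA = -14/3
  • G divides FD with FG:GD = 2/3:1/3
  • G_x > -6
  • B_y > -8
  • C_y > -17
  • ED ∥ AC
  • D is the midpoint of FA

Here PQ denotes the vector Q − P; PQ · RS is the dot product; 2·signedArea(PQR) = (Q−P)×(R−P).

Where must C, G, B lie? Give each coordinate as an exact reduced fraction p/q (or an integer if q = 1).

1. C_x = -15  [AE ∥ CD ∩ ED ∥ AC]
2. C_y = -16  [AE ∥ CD ∩ ED ∥ AC]
   → C = (-15, -16)
3. G_x = -17/3  [G divides FD with FG:GD = 2/3:1/3]
4. G_y = -5  [G divides FD with FG:GD = 2/3:1/3]
   → G = (-17/3, -5)
5. B_x = -4  [BE · GA = -14/3 ∩ BD · EF = 8]
6. B_y = -15/2  [BE · GA = -14/3 ∩ BD · EF = 8]
   → B = (-4, -15/2)

B = (-4, -15/2)
C = (-15, -16)
G = (-17/3, -5)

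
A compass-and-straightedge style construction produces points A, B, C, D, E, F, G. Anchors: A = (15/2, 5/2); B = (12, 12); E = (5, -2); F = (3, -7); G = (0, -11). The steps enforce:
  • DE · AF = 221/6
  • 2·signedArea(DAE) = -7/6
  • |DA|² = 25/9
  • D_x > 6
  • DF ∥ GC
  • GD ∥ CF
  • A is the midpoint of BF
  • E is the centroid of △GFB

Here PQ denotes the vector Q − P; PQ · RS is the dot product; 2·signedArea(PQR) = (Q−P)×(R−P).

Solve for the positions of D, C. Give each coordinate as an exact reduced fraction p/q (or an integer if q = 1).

1. D_x = 13/2  [2·signedArea(DAE) = -7/6 ∩ DE · AF = 221/6]
2. D_y = 7/6  [2·signedArea(DAE) = -7/6 ∩ DE · AF = 221/6]
   → D = (13/2, 7/6)
3. C_x = -7/2  [GD ∥ CF ∩ DF ∥ GC]
4. C_y = -115/6  [GD ∥ CF ∩ DF ∥ GC]
   → C = (-7/2, -115/6)

C = (-7/2, -115/6)
D = (13/2, 7/6)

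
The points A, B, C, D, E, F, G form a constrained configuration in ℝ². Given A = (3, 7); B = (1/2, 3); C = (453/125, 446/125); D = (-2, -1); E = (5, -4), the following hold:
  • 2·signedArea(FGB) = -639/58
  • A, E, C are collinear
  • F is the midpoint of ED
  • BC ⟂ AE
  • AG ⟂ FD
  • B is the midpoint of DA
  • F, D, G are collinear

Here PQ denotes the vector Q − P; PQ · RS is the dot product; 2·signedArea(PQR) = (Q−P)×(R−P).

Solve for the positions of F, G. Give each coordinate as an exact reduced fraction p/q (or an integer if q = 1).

1. F_x = 3/2  [F is the midpoint of ED]
2. F_y = -5/2  [F is the midpoint of ED]
   → F = (3/2, -5/2)
3. G_x = -39/58  [F, D, G are collinear ∩ AG ⟂ FD]
4. G_y = -91/58  [F, D, G are collinear ∩ AG ⟂ FD]
   → G = (-39/58, -91/58)

F = (3/2, -5/2)
G = (-39/58, -91/58)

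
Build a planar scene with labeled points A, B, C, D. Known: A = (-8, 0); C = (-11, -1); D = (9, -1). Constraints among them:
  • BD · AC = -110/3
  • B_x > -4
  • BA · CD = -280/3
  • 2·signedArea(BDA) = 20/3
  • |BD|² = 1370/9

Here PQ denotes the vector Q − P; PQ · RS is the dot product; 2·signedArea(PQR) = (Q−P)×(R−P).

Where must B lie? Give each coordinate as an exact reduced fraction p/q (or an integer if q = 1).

1. B_x = -10/3  [2·signedArea(BDA) = 20/3 ∩ BD · AC = -110/3]
2. B_y = -2/3  [2·signedArea(BDA) = 20/3 ∩ BD · AC = -110/3]
   → B = (-10/3, -2/3)

B = (-10/3, -2/3)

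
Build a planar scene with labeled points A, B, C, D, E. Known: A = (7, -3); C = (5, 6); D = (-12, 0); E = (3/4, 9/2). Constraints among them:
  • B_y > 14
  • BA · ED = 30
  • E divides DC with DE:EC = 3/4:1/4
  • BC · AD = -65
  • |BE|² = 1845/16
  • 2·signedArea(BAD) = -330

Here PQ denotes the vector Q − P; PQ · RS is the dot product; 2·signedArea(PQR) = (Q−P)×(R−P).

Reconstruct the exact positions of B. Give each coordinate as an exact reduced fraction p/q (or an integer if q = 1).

1. B_x = 3  [BA · ED = 30 ∩ BC · AD = -65]
2. B_y = 15  [BA · ED = 30 ∩ BC · AD = -65]
   → B = (3, 15)

B = (3, 15)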